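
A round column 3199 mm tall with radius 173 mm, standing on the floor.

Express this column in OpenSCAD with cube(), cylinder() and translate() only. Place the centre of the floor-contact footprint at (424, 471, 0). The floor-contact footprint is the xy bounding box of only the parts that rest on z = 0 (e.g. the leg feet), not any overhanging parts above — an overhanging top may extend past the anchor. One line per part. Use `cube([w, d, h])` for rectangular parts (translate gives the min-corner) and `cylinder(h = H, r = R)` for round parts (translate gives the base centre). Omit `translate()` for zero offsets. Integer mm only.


translate([424, 471, 0]) cylinder(h = 3199, r = 173);


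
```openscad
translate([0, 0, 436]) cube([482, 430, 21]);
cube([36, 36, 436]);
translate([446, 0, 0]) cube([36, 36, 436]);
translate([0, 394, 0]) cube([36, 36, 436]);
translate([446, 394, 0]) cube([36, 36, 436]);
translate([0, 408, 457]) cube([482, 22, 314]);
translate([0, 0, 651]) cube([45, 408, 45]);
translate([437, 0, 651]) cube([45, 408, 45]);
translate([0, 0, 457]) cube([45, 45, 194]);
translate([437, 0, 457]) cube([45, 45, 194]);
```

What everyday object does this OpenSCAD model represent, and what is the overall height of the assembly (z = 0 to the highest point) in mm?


A chair. The overall height is 771 mm.

A slab on four corner posts with a tall panel at the back — a chair. The seat slab sits at z = 436 with thickness 21, and the 314 mm backrest starts at the seat top, so the overall height is 436 + 21 + 314 = 771 mm.


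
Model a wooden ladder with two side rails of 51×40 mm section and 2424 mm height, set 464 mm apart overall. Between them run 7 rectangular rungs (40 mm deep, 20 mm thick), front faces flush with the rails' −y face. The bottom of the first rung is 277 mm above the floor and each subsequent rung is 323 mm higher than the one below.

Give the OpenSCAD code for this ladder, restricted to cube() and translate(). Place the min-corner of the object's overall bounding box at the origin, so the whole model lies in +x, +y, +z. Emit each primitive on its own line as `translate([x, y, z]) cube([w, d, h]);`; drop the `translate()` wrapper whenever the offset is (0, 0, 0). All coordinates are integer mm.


cube([51, 40, 2424]);
translate([413, 0, 0]) cube([51, 40, 2424]);
translate([51, 0, 277]) cube([362, 40, 20]);
translate([51, 0, 600]) cube([362, 40, 20]);
translate([51, 0, 923]) cube([362, 40, 20]);
translate([51, 0, 1246]) cube([362, 40, 20]);
translate([51, 0, 1569]) cube([362, 40, 20]);
translate([51, 0, 1892]) cube([362, 40, 20]);
translate([51, 0, 2215]) cube([362, 40, 20]);


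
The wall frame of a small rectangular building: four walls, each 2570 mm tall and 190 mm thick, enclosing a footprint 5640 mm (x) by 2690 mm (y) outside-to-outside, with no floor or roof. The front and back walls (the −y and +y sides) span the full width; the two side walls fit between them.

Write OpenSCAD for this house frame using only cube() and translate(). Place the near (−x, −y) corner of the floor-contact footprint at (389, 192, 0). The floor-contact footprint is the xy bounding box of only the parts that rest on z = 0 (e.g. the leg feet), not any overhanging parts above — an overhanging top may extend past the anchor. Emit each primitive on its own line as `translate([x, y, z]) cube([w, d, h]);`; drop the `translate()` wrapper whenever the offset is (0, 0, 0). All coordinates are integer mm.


translate([389, 192, 0]) cube([5640, 190, 2570]);
translate([389, 2692, 0]) cube([5640, 190, 2570]);
translate([389, 382, 0]) cube([190, 2310, 2570]);
translate([5839, 382, 0]) cube([190, 2310, 2570]);


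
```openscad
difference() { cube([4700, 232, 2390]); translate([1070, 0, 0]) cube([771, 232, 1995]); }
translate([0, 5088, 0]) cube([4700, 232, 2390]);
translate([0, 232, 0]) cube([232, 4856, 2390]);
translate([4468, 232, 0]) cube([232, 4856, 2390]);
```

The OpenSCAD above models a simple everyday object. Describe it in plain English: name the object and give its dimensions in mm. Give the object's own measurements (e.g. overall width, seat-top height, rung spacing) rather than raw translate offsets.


A single room: four walls, each 2390 mm tall and 232 mm thick, enclosing an outside footprint 4700×5320 mm (x × y), no floor or roof. The front and back walls (−y and +y sides) run the full x-width; the side walls fit between their inner faces. A door opening 771 mm wide and 1995 mm tall is cut through the front wall from the floor up, its −x edge 1070 mm from the wall's −x end.


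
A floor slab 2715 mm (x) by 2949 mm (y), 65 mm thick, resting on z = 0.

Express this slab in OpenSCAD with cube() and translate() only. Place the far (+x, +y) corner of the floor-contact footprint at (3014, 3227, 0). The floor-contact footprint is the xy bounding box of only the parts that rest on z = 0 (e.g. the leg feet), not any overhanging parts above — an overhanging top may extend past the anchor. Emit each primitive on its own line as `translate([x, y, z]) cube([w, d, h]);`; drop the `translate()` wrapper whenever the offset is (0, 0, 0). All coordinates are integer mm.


translate([299, 278, 0]) cube([2715, 2949, 65]);


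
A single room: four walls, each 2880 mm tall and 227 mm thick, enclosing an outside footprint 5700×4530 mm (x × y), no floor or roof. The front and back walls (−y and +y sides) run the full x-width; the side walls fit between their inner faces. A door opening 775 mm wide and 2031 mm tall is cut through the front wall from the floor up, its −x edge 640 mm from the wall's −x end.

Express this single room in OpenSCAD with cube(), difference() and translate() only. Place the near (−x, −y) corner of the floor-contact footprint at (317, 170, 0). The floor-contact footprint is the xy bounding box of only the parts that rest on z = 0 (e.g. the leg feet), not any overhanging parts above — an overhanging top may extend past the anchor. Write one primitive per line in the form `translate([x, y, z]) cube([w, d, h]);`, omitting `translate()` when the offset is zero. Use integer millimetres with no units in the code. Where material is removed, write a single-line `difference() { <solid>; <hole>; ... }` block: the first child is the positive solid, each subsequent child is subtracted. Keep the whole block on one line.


difference() { translate([317, 170, 0]) cube([5700, 227, 2880]); translate([957, 170, 0]) cube([775, 227, 2031]); }
translate([317, 4473, 0]) cube([5700, 227, 2880]);
translate([317, 397, 0]) cube([227, 4076, 2880]);
translate([5790, 397, 0]) cube([227, 4076, 2880]);


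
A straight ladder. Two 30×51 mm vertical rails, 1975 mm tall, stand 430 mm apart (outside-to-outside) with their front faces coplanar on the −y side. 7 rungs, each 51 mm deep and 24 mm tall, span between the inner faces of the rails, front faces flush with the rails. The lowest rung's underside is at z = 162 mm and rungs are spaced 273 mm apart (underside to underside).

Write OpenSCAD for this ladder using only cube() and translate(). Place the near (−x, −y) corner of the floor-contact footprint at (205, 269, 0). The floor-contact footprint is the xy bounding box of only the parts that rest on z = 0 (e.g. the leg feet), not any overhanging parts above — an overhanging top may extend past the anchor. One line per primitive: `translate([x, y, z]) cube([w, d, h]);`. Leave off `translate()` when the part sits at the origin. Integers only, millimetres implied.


translate([205, 269, 0]) cube([30, 51, 1975]);
translate([605, 269, 0]) cube([30, 51, 1975]);
translate([235, 269, 162]) cube([370, 51, 24]);
translate([235, 269, 435]) cube([370, 51, 24]);
translate([235, 269, 708]) cube([370, 51, 24]);
translate([235, 269, 981]) cube([370, 51, 24]);
translate([235, 269, 1254]) cube([370, 51, 24]);
translate([235, 269, 1527]) cube([370, 51, 24]);
translate([235, 269, 1800]) cube([370, 51, 24]);


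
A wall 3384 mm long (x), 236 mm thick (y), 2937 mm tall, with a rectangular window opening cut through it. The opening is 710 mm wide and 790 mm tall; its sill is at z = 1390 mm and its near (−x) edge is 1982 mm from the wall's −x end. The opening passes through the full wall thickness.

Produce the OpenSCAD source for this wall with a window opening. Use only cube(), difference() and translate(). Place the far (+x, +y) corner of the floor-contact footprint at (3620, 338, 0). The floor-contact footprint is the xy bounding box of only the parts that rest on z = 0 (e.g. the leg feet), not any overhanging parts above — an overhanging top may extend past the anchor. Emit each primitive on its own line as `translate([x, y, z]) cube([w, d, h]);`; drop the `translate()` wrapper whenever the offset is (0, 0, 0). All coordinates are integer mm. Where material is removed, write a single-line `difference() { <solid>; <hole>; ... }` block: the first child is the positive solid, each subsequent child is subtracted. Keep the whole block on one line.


difference() { translate([236, 102, 0]) cube([3384, 236, 2937]); translate([2218, 102, 1390]) cube([710, 236, 790]); }


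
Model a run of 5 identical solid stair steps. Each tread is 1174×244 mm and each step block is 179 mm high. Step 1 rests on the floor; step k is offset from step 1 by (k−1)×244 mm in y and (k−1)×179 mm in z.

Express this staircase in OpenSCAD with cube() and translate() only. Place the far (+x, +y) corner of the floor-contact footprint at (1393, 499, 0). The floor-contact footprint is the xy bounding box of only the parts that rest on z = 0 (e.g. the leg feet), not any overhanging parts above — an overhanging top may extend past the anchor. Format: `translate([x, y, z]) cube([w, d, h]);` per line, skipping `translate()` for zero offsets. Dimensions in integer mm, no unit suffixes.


translate([219, 255, 0]) cube([1174, 244, 179]);
translate([219, 499, 179]) cube([1174, 244, 179]);
translate([219, 743, 358]) cube([1174, 244, 179]);
translate([219, 987, 537]) cube([1174, 244, 179]);
translate([219, 1231, 716]) cube([1174, 244, 179]);


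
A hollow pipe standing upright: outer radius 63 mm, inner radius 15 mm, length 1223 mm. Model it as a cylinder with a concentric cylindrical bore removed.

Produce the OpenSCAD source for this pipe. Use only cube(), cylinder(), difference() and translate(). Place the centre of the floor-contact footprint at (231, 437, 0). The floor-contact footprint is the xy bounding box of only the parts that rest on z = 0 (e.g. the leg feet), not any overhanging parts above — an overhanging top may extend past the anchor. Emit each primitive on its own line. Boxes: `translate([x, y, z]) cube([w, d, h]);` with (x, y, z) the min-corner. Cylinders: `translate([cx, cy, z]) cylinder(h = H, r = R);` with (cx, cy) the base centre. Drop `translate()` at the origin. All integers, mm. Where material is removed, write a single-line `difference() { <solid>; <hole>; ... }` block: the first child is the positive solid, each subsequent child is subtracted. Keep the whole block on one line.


difference() { translate([231, 437, 0]) cylinder(h = 1223, r = 63); translate([231, 437, 0]) cylinder(h = 1223, r = 15); }


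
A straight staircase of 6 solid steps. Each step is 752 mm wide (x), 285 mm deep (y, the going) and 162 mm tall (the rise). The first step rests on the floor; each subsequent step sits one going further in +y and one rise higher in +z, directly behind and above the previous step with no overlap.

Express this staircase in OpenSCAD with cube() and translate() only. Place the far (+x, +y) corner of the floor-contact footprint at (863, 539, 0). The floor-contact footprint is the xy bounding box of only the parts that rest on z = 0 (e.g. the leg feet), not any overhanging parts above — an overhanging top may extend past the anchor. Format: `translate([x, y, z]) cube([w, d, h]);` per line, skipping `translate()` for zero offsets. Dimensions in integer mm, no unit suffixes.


translate([111, 254, 0]) cube([752, 285, 162]);
translate([111, 539, 162]) cube([752, 285, 162]);
translate([111, 824, 324]) cube([752, 285, 162]);
translate([111, 1109, 486]) cube([752, 285, 162]);
translate([111, 1394, 648]) cube([752, 285, 162]);
translate([111, 1679, 810]) cube([752, 285, 162]);


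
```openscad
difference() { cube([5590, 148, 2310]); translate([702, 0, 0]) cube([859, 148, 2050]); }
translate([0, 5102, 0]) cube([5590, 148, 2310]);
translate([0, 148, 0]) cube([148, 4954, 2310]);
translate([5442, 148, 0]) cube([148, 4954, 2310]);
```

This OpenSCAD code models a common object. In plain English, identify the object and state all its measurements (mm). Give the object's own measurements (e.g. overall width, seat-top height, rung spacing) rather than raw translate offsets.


A single room: four walls, each 2310 mm tall and 148 mm thick, enclosing an outside footprint 5590×5250 mm (x × y), no floor or roof. The front and back walls (−y and +y sides) run the full x-width; the side walls fit between their inner faces. A door opening 859 mm wide and 2050 mm tall is cut through the front wall from the floor up, its −x edge 702 mm from the wall's −x end.


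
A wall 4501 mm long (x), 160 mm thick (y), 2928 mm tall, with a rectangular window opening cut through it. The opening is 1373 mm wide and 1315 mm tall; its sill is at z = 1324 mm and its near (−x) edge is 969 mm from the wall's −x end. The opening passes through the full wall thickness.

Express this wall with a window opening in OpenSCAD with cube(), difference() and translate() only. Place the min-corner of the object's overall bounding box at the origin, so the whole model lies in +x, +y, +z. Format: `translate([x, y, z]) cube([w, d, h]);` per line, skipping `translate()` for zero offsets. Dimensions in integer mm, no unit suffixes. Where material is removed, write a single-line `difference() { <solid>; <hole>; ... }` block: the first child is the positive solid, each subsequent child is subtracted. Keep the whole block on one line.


difference() { cube([4501, 160, 2928]); translate([969, 0, 1324]) cube([1373, 160, 1315]); }


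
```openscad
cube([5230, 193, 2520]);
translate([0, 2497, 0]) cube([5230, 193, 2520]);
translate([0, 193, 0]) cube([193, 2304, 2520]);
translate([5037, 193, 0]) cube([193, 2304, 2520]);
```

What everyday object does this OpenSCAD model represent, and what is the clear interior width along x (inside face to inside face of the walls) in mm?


A house (or room) frame. The interior width is 4844 mm.

Four 2520 mm walls enclosing a rectangle with no floor or roof — a room or house frame. Outside width is 5230 mm and wall thickness is 193 mm, so the interior width is 5230 − 2 × 193 = 4844 mm.


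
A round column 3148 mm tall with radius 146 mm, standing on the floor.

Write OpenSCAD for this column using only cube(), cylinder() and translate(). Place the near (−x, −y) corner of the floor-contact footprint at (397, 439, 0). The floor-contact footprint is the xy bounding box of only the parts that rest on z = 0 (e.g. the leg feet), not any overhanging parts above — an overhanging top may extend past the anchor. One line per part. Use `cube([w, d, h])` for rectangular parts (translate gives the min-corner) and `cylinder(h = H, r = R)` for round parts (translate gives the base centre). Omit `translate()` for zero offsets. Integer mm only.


translate([543, 585, 0]) cylinder(h = 3148, r = 146);


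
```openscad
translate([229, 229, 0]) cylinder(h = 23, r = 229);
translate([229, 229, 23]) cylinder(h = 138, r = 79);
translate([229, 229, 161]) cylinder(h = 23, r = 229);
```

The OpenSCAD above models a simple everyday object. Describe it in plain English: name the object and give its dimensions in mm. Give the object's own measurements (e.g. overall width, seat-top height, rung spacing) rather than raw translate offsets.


A spool: two coaxial disc flanges of radius 229 mm and thickness 23 mm, joined by a core cylinder of radius 79 mm and height 138 mm. The lower flange rests on z = 0 and the three cylinders share a vertical axis.


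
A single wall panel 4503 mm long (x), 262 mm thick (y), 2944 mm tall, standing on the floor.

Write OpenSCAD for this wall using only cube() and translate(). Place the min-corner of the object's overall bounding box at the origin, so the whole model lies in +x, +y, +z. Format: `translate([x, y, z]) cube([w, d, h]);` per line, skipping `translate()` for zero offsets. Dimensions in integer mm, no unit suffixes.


cube([4503, 262, 2944]);


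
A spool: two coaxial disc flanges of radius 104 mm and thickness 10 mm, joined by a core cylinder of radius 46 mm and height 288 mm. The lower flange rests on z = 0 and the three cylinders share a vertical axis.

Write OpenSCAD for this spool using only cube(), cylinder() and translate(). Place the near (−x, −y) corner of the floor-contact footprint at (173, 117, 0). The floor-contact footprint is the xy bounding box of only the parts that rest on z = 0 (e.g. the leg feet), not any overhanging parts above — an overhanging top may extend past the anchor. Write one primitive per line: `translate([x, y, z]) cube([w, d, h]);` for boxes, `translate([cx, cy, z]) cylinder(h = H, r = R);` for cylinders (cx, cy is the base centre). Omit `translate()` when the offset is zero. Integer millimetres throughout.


translate([277, 221, 0]) cylinder(h = 10, r = 104);
translate([277, 221, 10]) cylinder(h = 288, r = 46);
translate([277, 221, 298]) cylinder(h = 10, r = 104);


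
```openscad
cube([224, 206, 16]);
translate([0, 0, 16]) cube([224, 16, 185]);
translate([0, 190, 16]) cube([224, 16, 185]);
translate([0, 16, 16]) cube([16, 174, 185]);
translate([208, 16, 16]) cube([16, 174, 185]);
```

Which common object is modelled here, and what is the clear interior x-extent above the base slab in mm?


An open box. The internal width is 192 mm.

A 224×206 base slab with four walls standing on it — an open box. The base is 224 mm wide and the walls are 16 mm thick, so the internal width is 224 − 2 × 16 = 192 mm.


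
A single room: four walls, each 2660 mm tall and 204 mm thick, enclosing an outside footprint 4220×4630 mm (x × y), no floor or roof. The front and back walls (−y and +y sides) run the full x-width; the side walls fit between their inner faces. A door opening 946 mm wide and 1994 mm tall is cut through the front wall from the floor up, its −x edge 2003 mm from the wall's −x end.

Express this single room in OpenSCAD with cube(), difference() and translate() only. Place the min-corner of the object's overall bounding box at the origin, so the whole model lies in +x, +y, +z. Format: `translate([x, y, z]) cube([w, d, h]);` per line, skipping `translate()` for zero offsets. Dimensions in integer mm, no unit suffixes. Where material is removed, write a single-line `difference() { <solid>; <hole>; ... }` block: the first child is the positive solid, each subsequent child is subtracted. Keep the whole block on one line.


difference() { cube([4220, 204, 2660]); translate([2003, 0, 0]) cube([946, 204, 1994]); }
translate([0, 4426, 0]) cube([4220, 204, 2660]);
translate([0, 204, 0]) cube([204, 4222, 2660]);
translate([4016, 204, 0]) cube([204, 4222, 2660]);


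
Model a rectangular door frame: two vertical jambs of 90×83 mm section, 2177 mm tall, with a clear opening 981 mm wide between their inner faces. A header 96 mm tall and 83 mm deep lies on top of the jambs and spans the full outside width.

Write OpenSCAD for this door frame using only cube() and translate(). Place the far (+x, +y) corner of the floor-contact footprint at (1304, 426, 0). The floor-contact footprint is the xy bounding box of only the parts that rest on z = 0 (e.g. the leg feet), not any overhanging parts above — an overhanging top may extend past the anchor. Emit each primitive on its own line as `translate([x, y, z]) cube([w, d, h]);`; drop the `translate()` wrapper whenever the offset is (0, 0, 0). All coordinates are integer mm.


translate([143, 343, 0]) cube([90, 83, 2177]);
translate([1214, 343, 0]) cube([90, 83, 2177]);
translate([143, 343, 2177]) cube([1161, 83, 96]);


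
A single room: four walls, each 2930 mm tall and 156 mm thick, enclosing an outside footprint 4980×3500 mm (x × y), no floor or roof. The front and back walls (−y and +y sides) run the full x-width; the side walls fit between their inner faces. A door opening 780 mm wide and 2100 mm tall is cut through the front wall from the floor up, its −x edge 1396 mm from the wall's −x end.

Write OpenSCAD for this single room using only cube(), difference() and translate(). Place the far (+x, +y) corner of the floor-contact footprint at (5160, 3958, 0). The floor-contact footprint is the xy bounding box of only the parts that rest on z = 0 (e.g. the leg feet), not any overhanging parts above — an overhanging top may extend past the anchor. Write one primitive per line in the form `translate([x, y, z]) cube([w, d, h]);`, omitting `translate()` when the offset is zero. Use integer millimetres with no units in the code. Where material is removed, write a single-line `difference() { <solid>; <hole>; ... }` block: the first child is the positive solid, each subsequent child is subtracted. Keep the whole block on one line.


difference() { translate([180, 458, 0]) cube([4980, 156, 2930]); translate([1576, 458, 0]) cube([780, 156, 2100]); }
translate([180, 3802, 0]) cube([4980, 156, 2930]);
translate([180, 614, 0]) cube([156, 3188, 2930]);
translate([5004, 614, 0]) cube([156, 3188, 2930]);


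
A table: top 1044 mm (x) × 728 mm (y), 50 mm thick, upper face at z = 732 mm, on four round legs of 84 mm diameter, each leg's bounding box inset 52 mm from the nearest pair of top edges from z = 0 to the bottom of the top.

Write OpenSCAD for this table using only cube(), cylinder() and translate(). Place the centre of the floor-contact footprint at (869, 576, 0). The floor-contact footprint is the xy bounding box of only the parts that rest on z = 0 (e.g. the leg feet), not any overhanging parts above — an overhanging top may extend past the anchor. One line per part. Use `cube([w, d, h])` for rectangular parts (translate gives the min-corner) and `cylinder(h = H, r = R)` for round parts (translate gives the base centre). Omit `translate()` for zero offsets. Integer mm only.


// leg_h = 732 - 50 = 682
translate([347, 212, 682]) cube([1044, 728, 50]);
translate([441, 306, 0]) cylinder(h = 682, r = 42);
translate([1297, 306, 0]) cylinder(h = 682, r = 42);
translate([441, 846, 0]) cylinder(h = 682, r = 42);
translate([1297, 846, 0]) cylinder(h = 682, r = 42);


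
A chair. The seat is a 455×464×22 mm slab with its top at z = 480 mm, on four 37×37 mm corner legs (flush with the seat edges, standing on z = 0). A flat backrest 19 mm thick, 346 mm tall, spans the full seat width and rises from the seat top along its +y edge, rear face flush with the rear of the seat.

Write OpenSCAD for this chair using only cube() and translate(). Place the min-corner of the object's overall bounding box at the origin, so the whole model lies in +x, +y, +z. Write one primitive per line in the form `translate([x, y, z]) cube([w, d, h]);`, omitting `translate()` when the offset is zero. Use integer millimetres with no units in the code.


translate([0, 0, 458]) cube([455, 464, 22]);
cube([37, 37, 458]);
translate([418, 0, 0]) cube([37, 37, 458]);
translate([0, 427, 0]) cube([37, 37, 458]);
translate([418, 427, 0]) cube([37, 37, 458]);
translate([0, 445, 480]) cube([455, 19, 346]);


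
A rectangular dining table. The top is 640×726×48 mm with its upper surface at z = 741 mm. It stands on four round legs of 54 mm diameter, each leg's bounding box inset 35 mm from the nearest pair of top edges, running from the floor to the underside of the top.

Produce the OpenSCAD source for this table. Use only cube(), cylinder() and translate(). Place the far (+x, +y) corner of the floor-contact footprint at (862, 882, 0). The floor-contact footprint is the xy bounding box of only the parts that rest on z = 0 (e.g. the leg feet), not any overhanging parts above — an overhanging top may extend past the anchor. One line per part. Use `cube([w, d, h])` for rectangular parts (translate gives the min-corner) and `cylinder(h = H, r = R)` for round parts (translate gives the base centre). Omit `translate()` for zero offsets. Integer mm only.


translate([257, 191, 693]) cube([640, 726, 48]);
translate([319, 253, 0]) cylinder(h = 693, r = 27);
translate([835, 253, 0]) cylinder(h = 693, r = 27);
translate([319, 855, 0]) cylinder(h = 693, r = 27);
translate([835, 855, 0]) cylinder(h = 693, r = 27);


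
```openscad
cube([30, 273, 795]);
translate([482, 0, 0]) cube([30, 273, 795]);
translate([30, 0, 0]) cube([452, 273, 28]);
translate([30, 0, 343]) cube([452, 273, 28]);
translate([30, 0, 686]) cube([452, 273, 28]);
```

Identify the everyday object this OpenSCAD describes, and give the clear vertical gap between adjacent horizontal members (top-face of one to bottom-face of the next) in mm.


A bookshelf. The clear shelf gap is 315 mm.

Two tall side panels with 3 horizontal boards between them — a bookshelf. The first two shelf undersides are at z = 0 and z = 343; with shelf thickness 28, the clear gap is 343 − 0 − 28 = 315 mm.


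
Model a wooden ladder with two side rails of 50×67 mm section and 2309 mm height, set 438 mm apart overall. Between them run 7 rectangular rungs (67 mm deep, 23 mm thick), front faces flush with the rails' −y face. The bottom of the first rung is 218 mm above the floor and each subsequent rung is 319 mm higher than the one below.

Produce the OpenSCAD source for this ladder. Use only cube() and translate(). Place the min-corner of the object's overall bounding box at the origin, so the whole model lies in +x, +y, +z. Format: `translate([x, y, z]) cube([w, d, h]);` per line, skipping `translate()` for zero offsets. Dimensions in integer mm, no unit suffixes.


cube([50, 67, 2309]);
translate([388, 0, 0]) cube([50, 67, 2309]);
translate([50, 0, 218]) cube([338, 67, 23]);
translate([50, 0, 537]) cube([338, 67, 23]);
translate([50, 0, 856]) cube([338, 67, 23]);
translate([50, 0, 1175]) cube([338, 67, 23]);
translate([50, 0, 1494]) cube([338, 67, 23]);
translate([50, 0, 1813]) cube([338, 67, 23]);
translate([50, 0, 2132]) cube([338, 67, 23]);


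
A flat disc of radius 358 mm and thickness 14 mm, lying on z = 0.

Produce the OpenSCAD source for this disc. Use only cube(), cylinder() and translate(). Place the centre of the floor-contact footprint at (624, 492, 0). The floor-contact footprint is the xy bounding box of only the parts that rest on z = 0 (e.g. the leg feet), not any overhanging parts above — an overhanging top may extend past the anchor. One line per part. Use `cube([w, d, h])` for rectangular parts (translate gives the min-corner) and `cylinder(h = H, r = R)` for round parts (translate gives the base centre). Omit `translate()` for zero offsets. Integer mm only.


translate([624, 492, 0]) cylinder(h = 14, r = 358);


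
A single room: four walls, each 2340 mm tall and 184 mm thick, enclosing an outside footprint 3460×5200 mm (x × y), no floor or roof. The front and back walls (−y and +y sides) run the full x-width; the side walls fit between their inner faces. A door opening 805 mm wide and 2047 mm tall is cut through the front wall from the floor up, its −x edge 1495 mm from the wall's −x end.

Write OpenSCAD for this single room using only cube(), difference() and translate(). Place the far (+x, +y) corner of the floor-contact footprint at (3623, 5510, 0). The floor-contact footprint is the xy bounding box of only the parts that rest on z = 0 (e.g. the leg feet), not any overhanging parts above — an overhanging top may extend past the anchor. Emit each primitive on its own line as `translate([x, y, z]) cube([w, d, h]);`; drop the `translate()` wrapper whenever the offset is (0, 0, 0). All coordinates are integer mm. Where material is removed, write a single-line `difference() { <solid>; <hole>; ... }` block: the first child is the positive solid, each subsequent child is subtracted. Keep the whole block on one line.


difference() { translate([163, 310, 0]) cube([3460, 184, 2340]); translate([1658, 310, 0]) cube([805, 184, 2047]); }
translate([163, 5326, 0]) cube([3460, 184, 2340]);
translate([163, 494, 0]) cube([184, 4832, 2340]);
translate([3439, 494, 0]) cube([184, 4832, 2340]);


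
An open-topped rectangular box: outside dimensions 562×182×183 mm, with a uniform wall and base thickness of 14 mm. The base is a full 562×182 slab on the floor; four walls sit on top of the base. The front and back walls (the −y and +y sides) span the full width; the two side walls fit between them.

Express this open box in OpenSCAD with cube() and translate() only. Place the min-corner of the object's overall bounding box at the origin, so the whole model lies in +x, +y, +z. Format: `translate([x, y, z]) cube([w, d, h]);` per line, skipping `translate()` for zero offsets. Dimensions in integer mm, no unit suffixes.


cube([562, 182, 14]);
translate([0, 0, 14]) cube([562, 14, 169]);
translate([0, 168, 14]) cube([562, 14, 169]);
translate([0, 14, 14]) cube([14, 154, 169]);
translate([548, 14, 14]) cube([14, 154, 169]);


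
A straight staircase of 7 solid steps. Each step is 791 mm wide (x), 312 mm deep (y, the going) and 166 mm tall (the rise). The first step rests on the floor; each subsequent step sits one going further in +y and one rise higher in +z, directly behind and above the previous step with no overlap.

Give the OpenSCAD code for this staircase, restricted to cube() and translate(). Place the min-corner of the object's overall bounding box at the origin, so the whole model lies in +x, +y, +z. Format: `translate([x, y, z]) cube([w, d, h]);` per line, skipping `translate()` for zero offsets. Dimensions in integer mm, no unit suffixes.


cube([791, 312, 166]);
translate([0, 312, 166]) cube([791, 312, 166]);
translate([0, 624, 332]) cube([791, 312, 166]);
translate([0, 936, 498]) cube([791, 312, 166]);
translate([0, 1248, 664]) cube([791, 312, 166]);
translate([0, 1560, 830]) cube([791, 312, 166]);
translate([0, 1872, 996]) cube([791, 312, 166]);


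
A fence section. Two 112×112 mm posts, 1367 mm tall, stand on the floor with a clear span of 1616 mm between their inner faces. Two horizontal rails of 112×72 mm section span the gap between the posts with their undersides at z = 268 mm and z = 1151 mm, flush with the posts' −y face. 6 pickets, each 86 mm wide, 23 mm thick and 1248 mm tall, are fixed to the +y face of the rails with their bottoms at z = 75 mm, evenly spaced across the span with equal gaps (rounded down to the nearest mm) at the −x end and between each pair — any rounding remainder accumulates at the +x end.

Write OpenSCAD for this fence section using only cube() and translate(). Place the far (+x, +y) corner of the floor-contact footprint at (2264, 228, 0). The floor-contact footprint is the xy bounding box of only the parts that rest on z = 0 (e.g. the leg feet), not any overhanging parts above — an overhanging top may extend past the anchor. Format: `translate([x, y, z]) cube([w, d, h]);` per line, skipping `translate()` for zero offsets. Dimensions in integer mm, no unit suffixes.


translate([424, 116, 0]) cube([112, 112, 1367]);
translate([2152, 116, 0]) cube([112, 112, 1367]);
translate([536, 116, 268]) cube([1616, 112, 72]);
translate([536, 116, 1151]) cube([1616, 112, 72]);
translate([693, 228, 75]) cube([86, 23, 1248]);
translate([936, 228, 75]) cube([86, 23, 1248]);
translate([1179, 228, 75]) cube([86, 23, 1248]);
translate([1422, 228, 75]) cube([86, 23, 1248]);
translate([1665, 228, 75]) cube([86, 23, 1248]);
translate([1908, 228, 75]) cube([86, 23, 1248]);


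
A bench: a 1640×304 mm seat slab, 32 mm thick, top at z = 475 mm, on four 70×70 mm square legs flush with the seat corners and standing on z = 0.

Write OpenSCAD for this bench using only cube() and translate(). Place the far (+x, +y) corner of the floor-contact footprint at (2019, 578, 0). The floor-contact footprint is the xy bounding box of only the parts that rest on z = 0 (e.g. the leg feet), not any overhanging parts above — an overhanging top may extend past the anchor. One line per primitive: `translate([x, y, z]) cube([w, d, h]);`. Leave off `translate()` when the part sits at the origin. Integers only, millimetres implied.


translate([379, 274, 443]) cube([1640, 304, 32]);
translate([379, 274, 0]) cube([70, 70, 443]);
translate([379, 508, 0]) cube([70, 70, 443]);
translate([1949, 274, 0]) cube([70, 70, 443]);
translate([1949, 508, 0]) cube([70, 70, 443]);


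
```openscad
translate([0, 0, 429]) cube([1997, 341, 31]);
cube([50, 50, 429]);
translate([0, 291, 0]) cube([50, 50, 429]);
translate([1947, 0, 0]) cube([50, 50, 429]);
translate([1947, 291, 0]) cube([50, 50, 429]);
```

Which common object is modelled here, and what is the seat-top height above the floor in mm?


A bench. The seat-top height is 460 mm.

A long slab on four corner posts — a bench. The slab sits at z = 429 with thickness 31, so the top is 429 + 31 = 460 mm.


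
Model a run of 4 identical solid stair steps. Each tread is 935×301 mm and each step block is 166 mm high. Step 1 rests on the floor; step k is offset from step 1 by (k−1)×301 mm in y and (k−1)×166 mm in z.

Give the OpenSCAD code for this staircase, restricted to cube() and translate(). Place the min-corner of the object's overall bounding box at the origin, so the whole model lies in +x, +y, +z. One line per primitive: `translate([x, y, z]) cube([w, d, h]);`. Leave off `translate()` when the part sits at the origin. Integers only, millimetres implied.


cube([935, 301, 166]);
translate([0, 301, 166]) cube([935, 301, 166]);
translate([0, 602, 332]) cube([935, 301, 166]);
translate([0, 903, 498]) cube([935, 301, 166]);


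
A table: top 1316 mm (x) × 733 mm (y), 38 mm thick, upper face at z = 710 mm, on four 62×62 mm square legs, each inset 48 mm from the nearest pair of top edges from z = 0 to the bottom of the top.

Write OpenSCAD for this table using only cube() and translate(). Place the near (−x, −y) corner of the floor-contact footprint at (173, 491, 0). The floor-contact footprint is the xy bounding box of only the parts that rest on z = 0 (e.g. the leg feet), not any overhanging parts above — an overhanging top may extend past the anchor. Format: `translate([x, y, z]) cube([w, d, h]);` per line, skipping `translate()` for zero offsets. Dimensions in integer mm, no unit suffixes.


translate([125, 443, 672]) cube([1316, 733, 38]);
translate([173, 491, 0]) cube([62, 62, 672]);
translate([1331, 491, 0]) cube([62, 62, 672]);
translate([173, 1066, 0]) cube([62, 62, 672]);
translate([1331, 1066, 0]) cube([62, 62, 672]);


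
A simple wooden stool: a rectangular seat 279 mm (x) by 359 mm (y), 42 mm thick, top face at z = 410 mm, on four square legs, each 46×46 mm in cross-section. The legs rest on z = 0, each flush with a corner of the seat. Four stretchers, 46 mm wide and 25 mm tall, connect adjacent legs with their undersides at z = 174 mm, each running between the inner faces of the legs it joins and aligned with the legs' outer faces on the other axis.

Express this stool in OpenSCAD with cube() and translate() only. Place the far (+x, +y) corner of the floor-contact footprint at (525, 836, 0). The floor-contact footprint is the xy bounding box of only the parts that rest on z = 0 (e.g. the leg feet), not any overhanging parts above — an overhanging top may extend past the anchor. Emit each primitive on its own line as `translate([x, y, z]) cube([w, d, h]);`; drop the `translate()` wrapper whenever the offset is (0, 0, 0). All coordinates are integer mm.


translate([246, 477, 368]) cube([279, 359, 42]);
translate([246, 477, 0]) cube([46, 46, 368]);
translate([479, 477, 0]) cube([46, 46, 368]);
translate([246, 790, 0]) cube([46, 46, 368]);
translate([479, 790, 0]) cube([46, 46, 368]);
translate([292, 477, 174]) cube([187, 46, 25]);
translate([292, 790, 174]) cube([187, 46, 25]);
translate([246, 523, 174]) cube([46, 267, 25]);
translate([479, 523, 174]) cube([46, 267, 25]);


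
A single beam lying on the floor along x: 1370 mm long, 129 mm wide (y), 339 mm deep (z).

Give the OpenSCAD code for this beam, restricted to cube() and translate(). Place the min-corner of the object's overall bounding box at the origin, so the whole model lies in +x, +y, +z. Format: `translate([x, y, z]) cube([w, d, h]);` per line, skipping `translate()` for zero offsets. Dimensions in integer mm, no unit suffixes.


cube([1370, 129, 339]);


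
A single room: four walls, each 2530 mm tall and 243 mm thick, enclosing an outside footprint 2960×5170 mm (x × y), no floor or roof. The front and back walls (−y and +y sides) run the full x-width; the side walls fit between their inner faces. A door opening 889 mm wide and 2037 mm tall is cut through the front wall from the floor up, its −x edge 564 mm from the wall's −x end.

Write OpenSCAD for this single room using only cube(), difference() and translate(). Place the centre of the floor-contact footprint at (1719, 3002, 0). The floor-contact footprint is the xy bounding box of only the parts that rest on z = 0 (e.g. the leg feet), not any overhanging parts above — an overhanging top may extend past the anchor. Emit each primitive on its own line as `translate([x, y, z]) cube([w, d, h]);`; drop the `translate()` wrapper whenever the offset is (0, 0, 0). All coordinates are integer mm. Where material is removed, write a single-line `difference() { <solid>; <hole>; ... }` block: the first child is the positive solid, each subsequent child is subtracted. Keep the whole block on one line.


difference() { translate([239, 417, 0]) cube([2960, 243, 2530]); translate([803, 417, 0]) cube([889, 243, 2037]); }
translate([239, 5344, 0]) cube([2960, 243, 2530]);
translate([239, 660, 0]) cube([243, 4684, 2530]);
translate([2956, 660, 0]) cube([243, 4684, 2530]);


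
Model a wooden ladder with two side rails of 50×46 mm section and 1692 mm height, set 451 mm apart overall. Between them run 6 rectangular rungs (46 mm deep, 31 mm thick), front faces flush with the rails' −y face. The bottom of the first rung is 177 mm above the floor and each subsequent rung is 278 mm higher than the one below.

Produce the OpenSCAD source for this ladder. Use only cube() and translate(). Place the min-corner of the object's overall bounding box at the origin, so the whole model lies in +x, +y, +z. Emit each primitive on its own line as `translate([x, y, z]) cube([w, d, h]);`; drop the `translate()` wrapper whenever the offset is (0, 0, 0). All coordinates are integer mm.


cube([50, 46, 1692]);
translate([401, 0, 0]) cube([50, 46, 1692]);
translate([50, 0, 177]) cube([351, 46, 31]);
translate([50, 0, 455]) cube([351, 46, 31]);
translate([50, 0, 733]) cube([351, 46, 31]);
translate([50, 0, 1011]) cube([351, 46, 31]);
translate([50, 0, 1289]) cube([351, 46, 31]);
translate([50, 0, 1567]) cube([351, 46, 31]);


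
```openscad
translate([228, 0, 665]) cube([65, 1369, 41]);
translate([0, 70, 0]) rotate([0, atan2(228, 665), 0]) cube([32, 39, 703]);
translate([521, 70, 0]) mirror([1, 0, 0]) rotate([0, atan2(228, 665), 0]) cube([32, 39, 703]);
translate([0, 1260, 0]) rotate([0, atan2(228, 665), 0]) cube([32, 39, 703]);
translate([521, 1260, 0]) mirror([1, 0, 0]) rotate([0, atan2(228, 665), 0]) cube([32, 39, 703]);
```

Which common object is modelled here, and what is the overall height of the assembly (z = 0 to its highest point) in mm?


A sawhorse. The overall height is 706 mm.

A beam across two mirrored pairs of raked legs — a sawhorse. The beam's underside is at z = 665 (matching the legs' vertical rise in atan2(228, 665)) and the beam is 41 mm tall, so its top is at 665 + 41 = 706 mm. The raked legs top out at the beam's underside, so that is the highest point.


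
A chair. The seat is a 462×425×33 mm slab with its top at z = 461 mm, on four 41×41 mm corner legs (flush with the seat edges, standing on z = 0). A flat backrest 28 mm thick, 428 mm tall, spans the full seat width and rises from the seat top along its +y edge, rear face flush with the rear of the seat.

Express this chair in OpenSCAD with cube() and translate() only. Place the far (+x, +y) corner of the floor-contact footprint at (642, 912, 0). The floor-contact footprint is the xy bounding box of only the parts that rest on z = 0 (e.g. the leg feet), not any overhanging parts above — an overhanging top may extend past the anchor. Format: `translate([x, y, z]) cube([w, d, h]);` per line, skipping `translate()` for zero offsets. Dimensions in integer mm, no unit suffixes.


translate([180, 487, 428]) cube([462, 425, 33]);
translate([180, 487, 0]) cube([41, 41, 428]);
translate([601, 487, 0]) cube([41, 41, 428]);
translate([180, 871, 0]) cube([41, 41, 428]);
translate([601, 871, 0]) cube([41, 41, 428]);
translate([180, 884, 461]) cube([462, 28, 428]);
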